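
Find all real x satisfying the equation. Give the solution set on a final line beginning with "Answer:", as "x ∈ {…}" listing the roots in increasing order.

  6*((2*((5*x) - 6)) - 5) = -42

Step 1. [6*((2*((5*x) - 6)) - 5) = -42] leading coefficient 6: divide by 6 ⇒ div: (2*((5*x) - 6)) - 5 = -7.
Step 2. [(2*((5*x) - 6)) - 5 = -7] 5 comes off first (add 5). So sub: 2*((5*x) - 6) = -2.
Step 3. [2*((5*x) - 6) = -2] LHS = 2·(…); ÷2 both sides ⇒ div: (5*x) - 6 = -1.
Step 4. [(5*x) - 6 = -1] 6 comes off first (add 6). So sub: 5*x = 5.
Step 5. [5*x = 5] divide by the outer 5, so div: x = 1.

Answer: x ∈ {1}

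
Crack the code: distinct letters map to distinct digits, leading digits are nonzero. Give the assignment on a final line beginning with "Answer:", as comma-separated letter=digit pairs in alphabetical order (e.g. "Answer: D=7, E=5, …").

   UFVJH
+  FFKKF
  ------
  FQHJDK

Step 1. [col 1: H + F ≡ K (mod 10)] K=4 is one option consistent with column 1 (H + F ≡ K (mod 10), carry-in 0) — take it. So K=4.
Step 2. [col 1: H + F ≡ K (mod 10)] column 1 (H + F ≡ K (mod 10), carry-in 0) doesn't pin F yet; pick F=1 and continue. So F=1.
Step 3. [col 1: H + F ≡ K (mod 10)] in column 1 we have H+F≡K with carry-in 0; given F=1, K=4 and digits 1,4 already taken and all letters distinct, that pins H to 3, so H=3.
Step 4. [col 2: J + K ≡ D (mod 10)] no forcing yet in column 2 (carry-in 0); J=2 is free and consistent — try it, so J=2.
Step 5. [col 2: J + K ≡ D (mod 10)] column 2 reads J+K+carry(0)=D with J=2, K=4; with digits 1,2,3,4 already taken and all letters distinct, the only value for D is 6, so D=6.
Step 6. [col 3: V + K ≡ J (mod 10)] column 3 reads V+K+carry(0)=J with K=4, J=2; with digits 1,2,3,4,6 already taken and all letters distinct, the only value for V is 8, so V=8.
Step 7. [col 5: U + F ≡ Q (mod 10)] in column 5 we have U+F≡Q with carry-in 0; given F=1 and digits 1,2,3,4,6,8 already taken and all letters distinct, that pins Q to 0, so Q=0.
Step 8. [col 5: U + F ≡ Q (mod 10)] in column 5 we have U+F≡Q with carry-in 0; given F=1, Q=0 and digits 0,1,2,3,4,6,8 already taken and all letters distinct, that pins U to 9 ⇒ U=9.

Answer: D=6, F=1, H=3, J=2, K=4, Q=0, U=9, V=8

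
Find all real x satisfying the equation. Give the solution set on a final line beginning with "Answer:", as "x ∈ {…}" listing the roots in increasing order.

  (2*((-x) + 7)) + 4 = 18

Step 1. [(2*((-x) + 7)) + 4 = 18] common factor 2 (LHS and 18) — divide through ⇒ factor: ((-x) + 7) + 2 = 9.
Step 2. [((-x) + 7) + 2 = 9] the outer +2 inverts by subtracting 2. So sub: (-x) + 7 = 7.
Step 3. [(-x) + 7 = 7] peel the +7: subtract 7 from each side, so sub: -x = 0.
Step 4. [-x = 0] leading − — multiply by −1, so neg: x = 0.

Answer: x ∈ {0}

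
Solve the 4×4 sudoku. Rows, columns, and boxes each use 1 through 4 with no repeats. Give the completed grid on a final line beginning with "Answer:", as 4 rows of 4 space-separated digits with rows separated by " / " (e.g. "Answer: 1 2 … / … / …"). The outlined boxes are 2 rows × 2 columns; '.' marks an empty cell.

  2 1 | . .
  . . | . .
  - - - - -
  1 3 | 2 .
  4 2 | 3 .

Step 1. [r1c3∈{4}] nothing but 4 survives at r1c3, so r1c3=4.
Step 2. [r2c4∈{1,2,3}] row 2 places 2 nowhere but r2c4, so r2c4=2.
Step 3. [r3c4∈{4}] r3c4 has the single candidate 4 ⇒ r3c4=4.
Step 4. [r2c1∈{3}] r2c1's peers cover all but 3, so r2c1=3.
Step 5. [r2c2∈{4}] r2c2 is down to just 4 ⇒ r2c2=4.
Step 6. [r1c4∈{3}] nothing but 3 survives at r1c4, so r1c4=3.
Step 7. [r4c4∈{1}] only 1 remains possible at r4c4. So r4c4=1.
Step 8. [r2c3∈{1}] r2c3's peers cover all but 1, so r2c3=1.

Answer: 2 1 4 3 / 3 4 1 2 / 1 3 2 4 / 4 2 3 1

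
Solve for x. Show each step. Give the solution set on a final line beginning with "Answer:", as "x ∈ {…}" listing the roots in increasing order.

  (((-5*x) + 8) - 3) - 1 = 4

Step 1. [(((-5*x) + 8) - 3) - 1 = 4] 1 comes off first (add 1) ⇒ sub: ((-5*x) + 8) - 3 = 5.
Step 2. [((-5*x) + 8) - 3 = 5] the outer -3 inverts by adding 3 ⇒ sub: (-5*x) + 8 = 8.
Step 3. [(-5*x) + 8 = 8] the outer +8 inverts by subtracting 8 ⇒ sub: -5*x = 0.
Step 4. [-5*x = 0] leading coefficient -5: divide by -5. So div: x = 0.

Answer: x ∈ {0}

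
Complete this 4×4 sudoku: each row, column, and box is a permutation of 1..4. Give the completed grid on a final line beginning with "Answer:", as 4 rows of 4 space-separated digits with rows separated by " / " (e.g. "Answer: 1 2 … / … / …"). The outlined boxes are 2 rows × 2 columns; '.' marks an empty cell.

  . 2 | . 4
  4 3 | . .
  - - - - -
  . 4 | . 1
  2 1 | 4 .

Step 1. [r3c3∈{2,3}] 2 has one home in row 3: r3c3, so r3c3=2.
Step 2. [r1c3∈{1,3}] in row 1, 3 fits only at r1c3, so r1c3=3.
Step 3. [r2c3∈{1}] only 1 remains possible at r2c3 ⇒ r2c3=1.
Step 4. [r4c4∈{3}] r4c4's peers cover all but 3 ⇒ r4c4=3.
Step 5. [r2c4∈{2}] r2c4 is down to just 2, so r2c4=2.
Step 6. [r1c1∈{1}] nothing but 1 survives at r1c1, so r1c1=1.
Step 7. [r3c1∈{3}] r3c1 has the single candidate 3, so r3c1=3.

Answer: 1 2 3 4 / 4 3 1 2 / 3 4 2 1 / 2 1 4 3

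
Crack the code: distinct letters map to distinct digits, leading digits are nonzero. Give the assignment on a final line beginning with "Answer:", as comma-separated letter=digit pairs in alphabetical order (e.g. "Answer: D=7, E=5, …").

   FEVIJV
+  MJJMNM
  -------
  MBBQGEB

Step 1. [col 1: V + M ≡ B (mod 10)] column 1 (V + M ≡ B (mod 10), carry-in 0) doesn't pin B yet; pick B=0 and continue ⇒ B=0.
Step 2. [col 1: V + M ≡ B (mod 10)] column 1 (V + M ≡ B (mod 10), carry-in 0) doesn't pin V yet; pick V=9 and continue ⇒ V=9.
Step 3. [col 1: V + M ≡ B (mod 10)] from column 1 (V=9, B=0, carry-in 0, digits 0,9 already taken and all letters distinct): M must equal 1 ⇒ M=1.
Step 4. [col 2: J + N ≡ E (mod 10)] no forcing yet in column 2 (carry-in 1); J=7 is free and consistent — try it. So J=7.
Step 5. [col 2: J + N ≡ E (mod 10)] several values work for N in column 2 (J + N ≡ E (mod 10), carry-in 1); try N=4. So N=4.
Step 6. [col 2: J + N ≡ E (mod 10)] column 2: given J=7, N=4, carry-in 1, and digits 0,1,4,7,9 already taken and all letters distinct, J+N≡E (mod 10) forces E=2 ⇒ E=2.
Step 7. [col 3: I + M ≡ G (mod 10)] G=5 is one option consistent with column 3 (I + M ≡ G (mod 10), carry-in 1) — take it ⇒ G=5.
Step 8. [col 3: I + M ≡ G (mod 10)] column 3: given M=1, G=5, carry-in 1, and digits 0,1,2,4,5,7,9 already taken and all letters distinct, I+M≡G (mod 10) forces I=3, so I=3.
Step 9. [col 4: V + J ≡ Q (mod 10)] in column 4 we have V+J≡Q with carry-in 0; given V=9, J=7 and digits 0,1,2,3,4,5,7,9 already taken and all letters distinct, that pins Q to 6. So Q=6.
Step 10. [col 6: F + M ≡ B (mod 10)] column 6: given M=1, B=0, carry-in 1, and digits 0,1,2,3,4,5,6,7,9 already taken and all letters distinct, F+M≡B (mod 10) forces F=8 ⇒ F=8.

Answer: B=0, E=2, F=8, G=5, I=3, J=7, M=1, N=4, Q=6, V=9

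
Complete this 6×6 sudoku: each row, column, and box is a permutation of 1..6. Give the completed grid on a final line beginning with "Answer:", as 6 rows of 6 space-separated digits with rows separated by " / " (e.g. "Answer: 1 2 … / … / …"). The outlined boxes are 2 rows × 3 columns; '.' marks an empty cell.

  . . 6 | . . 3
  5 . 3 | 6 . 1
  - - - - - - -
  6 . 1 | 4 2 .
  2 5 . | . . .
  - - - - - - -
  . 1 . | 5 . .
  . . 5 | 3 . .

Step 1. [r6c1∈{4}] r6c1 has the single candidate 4. So r6c1=4.
Step 2. [r2c2∈{2,4}] 2 has one home in row 2: r2c2, so r2c2=2.
Step 3. [r4c6∈{6}] r4c6's peers cover all but 6. So r4c6=6.
Step 4. [r5c5∈{4,6}] 6 has one home in row 5: r5c5 ⇒ r5c5=6.
Step 5. [r1c2∈{4}] r1c2's peers cover all but 4 ⇒ r1c2=4.
Step 6. [r6c6∈{2}] r6c6 is down to just 2, so r6c6=2.
Step 7. [r4c4∈{1}] r4c4's peers cover all but 1, so r4c4=1.
Step 8. [r1c4∈{2}] only 2 remains possible at r1c4 ⇒ r1c4=2.
Step 9. [r5c1∈{3}] only 3 remains possible at r5c1. So r5c1=3.
Step 10. [r4c3∈{4}] r4c3 is down to just 4, so r4c3=4.
Step 11. [r4c5∈{3}] only 3 remains possible at r4c5. So r4c5=3.
Step 12. [r2c5∈{4}] r2c5's peers cover all but 4, so r2c5=4.
Step 13. [r5c6∈{4}] r5c6 has the single candidate 4, so r5c6=4.
Step 14. [r1c5∈{5}] nothing but 5 survives at r1c5 ⇒ r1c5=5.
Step 15. [r1c1∈{1}] r1c1's peers cover all but 1 ⇒ r1c1=1.
Step 16. [r6c5∈{1}] only 1 remains possible at r6c5, so r6c5=1.
Step 17. [r3c6∈{5}] r3c6 is down to just 5, so r3c6=5.
Step 18. [r6c2∈{6}] r6c2 is down to just 6 ⇒ r6c2=6.
Step 19. [r5c3∈{2}] r5c3's peers cover all but 2, so r5c3=2.
Step 20. [r3c2∈{3}] only 3 remains possible at r3c2, so r3c2=3.

Answer: 1 4 6 2 5 3 / 5 2 3 6 4 1 / 6 3 1 4 2 5 / 2 5 4 1 3 6 / 3 1 2 5 6 4 / 4 6 5 3 1 2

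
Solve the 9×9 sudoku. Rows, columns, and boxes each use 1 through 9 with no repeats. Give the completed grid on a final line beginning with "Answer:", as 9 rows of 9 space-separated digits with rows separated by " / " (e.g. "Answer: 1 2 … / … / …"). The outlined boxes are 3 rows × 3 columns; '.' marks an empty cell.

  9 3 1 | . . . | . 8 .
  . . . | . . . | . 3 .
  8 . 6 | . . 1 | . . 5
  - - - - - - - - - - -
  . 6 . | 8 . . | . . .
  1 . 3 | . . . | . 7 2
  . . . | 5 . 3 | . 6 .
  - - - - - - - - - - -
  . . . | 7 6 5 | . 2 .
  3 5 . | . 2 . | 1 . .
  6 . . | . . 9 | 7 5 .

Step 1. [r8c4∈{4}] nothing but 4 survives at r8c4. So r8c4=4.
Step 2. [r7c1∈{4}] r7c1 is down to just 4. So r7c1=4.
Step 3. [r2c9∈{1,4,6,7,9}] across row 2, 1 lands solely at r2c9. So r2c9=1.
Step 4. [r8c8∈{9}] r8c8's peers cover all but 9 ⇒ r8c8=9.
Step 5. [r3c8∈{4}] r3c8 has the single candidate 4 ⇒ r3c8=4.
Step 6. [r4c6∈{2,4,7}] in box 5, 2 fits only at r4c6. So r4c6=2.
Step 7. [r6c5∈{1,4,7,9}] across row 6, 1 lands solely at r6c5 ⇒ r6c5=1.
Step 8. [r4c5∈{4,7,9}] 7 has one home in box 5: r4c5, so r4c5=7.
Step 9. [r3c2∈{2,7}] across row 3, 7 lands solely at r3c2 ⇒ r3c2=7.
Step 10. [r8c6∈{8}] nothing but 8 survives at r8c6. So r8c6=8.
Step 11. [r9c9∈{3,4,8}] 4 has one home in row 9: r9c9. So r9c9=4.
Step 12. [r5c7∈{4,5,8,9}] row 5 places 5 nowhere but r5c7, so r5c7=5.
Step 13. [r5c2∈{4,8,9}] row 5 places 8 nowhere but r5c2 ⇒ r5c2=8.
Step 14. [r2c5∈{4,5,8,9}] in row 2, 8 fits only at r2c5. So r2c5=8.
Step 15. [r2c6∈{4,6,7}] in row 2, 7 fits only at r2c6 ⇒ r2c6=7.
Step 16. [r9c3∈{2,8}] 8 has one home in row 9: r9c3, so r9c3=8.
Step 17. [r7c3∈{9}] r7c3 has the single candidate 9 ⇒ r7c3=9.
Step 18. [r6c2∈{2,4,9}] across col 2, 9 lands solely at r6c2. So r6c2=9.
Step 19. [r6c1∈{2,7}] across col 1, 7 lands solely at r6c1. So r6c1=7.
Step 20. [r2c1∈{2,5}] col 1 places 2 nowhere but r2c1. So r2c1=2.
Step 21. [r9c5∈{3}] r9c5 has the single candidate 3 ⇒ r9c5=3.
Step 22. [r3c5∈{9}] nothing but 9 survives at r3c5 ⇒ r3c5=9.
Step 23. [r2c4∈{6}] only 6 remains possible at r2c4 ⇒ r2c4=6.
Step 24. [r1c6∈{4}] r1c6's peers cover all but 4 ⇒ r1c6=4.
Step 25. [r3c7∈{2}] r3c7 has the single candidate 2, so r3c7=2.
Step 26. [r6c9∈{8}] r6c9's peers cover all but 8. So r6c9=8.
Step 27. [r2c3∈{4,5}] in row 2, 5 fits only at r2c3 ⇒ r2c3=5.
Step 28. [r6c7∈{4}] nothing but 4 survives at r6c7 ⇒ r6c7=4.
Step 29. [r7c9∈{3}] nothing but 3 survives at r7c9, so r7c9=3.
Step 30. [r2c7∈{9}] nothing but 9 survives at r2c7 ⇒ r2c7=9.
Step 31. [r9c4∈{1}] nothing but 1 survives at r9c4, so r9c4=1.
Step 32. [r1c7∈{6}] nothing but 6 survives at r1c7 ⇒ r1c7=6.
Step 33. [r4c7∈{3}] r4c7 is down to just 3 ⇒ r4c7=3.
Step 34. [r5c4∈{9}] r5c4's peers cover all but 9, so r5c4=9.
Step 35. [r8c3∈{7}] r8c3 has the single candidate 7. So r8c3=7.
Step 36. [r9c2∈{2}] nothing but 2 survives at r9c2, so r9c2=2.
Step 37. [r6c3∈{2}] r6c3's peers cover all but 2 ⇒ r6c3=2.
Step 38. [r5c6∈{6}] r5c6 has the single candidate 6 ⇒ r5c6=6.
Step 39. [r5c5∈{4}] r5c5 has the single candidate 4. So r5c5=4.
Step 40. [r4c3∈{4}] nothing but 4 survives at r4c3 ⇒ r4c3=4.
Step 41. [r1c5∈{5}] r1c5's peers cover all but 5, so r1c5=5.
Step 42. [r4c8∈{1}] r4c8's peers cover all but 1 ⇒ r4c8=1.
Step 43. [r1c9∈{7}] r1c9 has the single candidate 7. So r1c9=7.
Step 44. [r1c4∈{2}] r1c4 has the single candidate 2, so r1c4=2.
Step 45. [r8c9∈{6}] r8c9 is down to just 6 ⇒ r8c9=6.
Step 46. [r4c1∈{5}] r4c1 is down to just 5 ⇒ r4c1=5.
Step 47. [r7c2∈{1}] r7c2's peers cover all but 1 ⇒ r7c2=1.
Step 48. [r7c7∈{8}] r7c7 has the single candidate 8 ⇒ r7c7=8.
Step 49. [r4c9∈{9}] only 9 remains possible at r4c9. So r4c9=9.
Step 50. [r3c4∈{3}] r3c4 is down to just 3 ⇒ r3c4=3.
Step 51. [r2c2∈{4}] nothing but 4 survives at r2c2. So r2c2=4.

Answer: 9 3 1 2 5 4 6 8 7 / 2 4 5 6 8 7 9 3 1 / 8 7 6 3 9 1 2 4 5 / 5 6 4 8 7 2 3 1 9 / 1 8 3 9 4 6 5 7 2 / 7 9 2 5 1 3 4 6 8 / 4 1 9 7 6 5 8 2 3 / 3 5 7 4 2 8 1 9 6 / 6 2 8 1 3 9 7 5 4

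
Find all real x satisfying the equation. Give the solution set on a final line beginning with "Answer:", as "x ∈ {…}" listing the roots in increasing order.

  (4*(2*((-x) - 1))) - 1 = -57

Step 1. [(4*(2*((-x) - 1))) - 1 = -57] the outer -1 inverts by adding 1. So sub: 4*(2*((-x) - 1)) = -56.
Step 2. [4*(2*((-x) - 1)) = -56] 4·(inner) — divide through by 4, so div: 2*((-x) - 1) = -14.
Step 3. [2*((-x) - 1) = -14] 2 out front; divide by 2 ⇒ div: (-x) - 1 = -7.
Step 4. [(-x) - 1 = -7] -1 is outermost — add 1 both sides ⇒ sub: -x = -6.
Step 5. [-x = -6] LHS negated; negate both sides ⇒ neg: x = 6.

Answer: x ∈ {6}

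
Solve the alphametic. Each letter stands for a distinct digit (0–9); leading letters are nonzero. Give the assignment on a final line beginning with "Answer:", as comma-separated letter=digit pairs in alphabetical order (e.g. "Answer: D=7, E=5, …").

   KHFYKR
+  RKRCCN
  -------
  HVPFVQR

Step 1. [col 1: R + N ≡ R (mod 10)] column 1: given nothing yet, carry-in 0, and all letters distinct, none taken yet, R+N≡R (mod 10) forces N=0, so N=0.
Step 2. [H] the sum has 7 digits but both addends have 6; that extra leading digit H is the final carry, namely 1. So H=1.
Step 3. [col 1: R + N ≡ R (mod 10)] R=9 is one option consistent with column 1 (R + N ≡ R (mod 10), carry-in 0) — take it. So R=9.
Step 4. [col 2: K + C ≡ Q (mod 10)] several values work for K in column 2 (K + C ≡ Q (mod 10), carry-in 0); try K=3, so K=3.
Step 5. [col 2: K + C ≡ Q (mod 10)] no forcing yet in column 2 (carry-in 0); C=4 is free and consistent — try it ⇒ C=4.
Step 6. [col 2: K + C ≡ Q (mod 10)] column 2 reads K+C+carry(0)=Q with K=3, C=4; with digits 0,1,3,4,9 already taken and all letters distinct, the only value for Q is 7. So Q=7.
Step 7. [col 3: Y + C ≡ V (mod 10)] no forcing yet in column 3 (carry-in 0); Y=8 is free and consistent — try it. So Y=8.
Step 8. [col 3: Y + C ≡ V (mod 10)] column 3: given Y=8, C=4, carry-in 0, and digits 0,1,3,4,7,8,9 already taken and all letters distinct, Y+C≡V (mod 10) forces V=2 ⇒ V=2.
Step 9. [col 4: F + R ≡ F (mod 10)] several values work for F in column 4 (F + R ≡ F (mod 10), carry-in 1); try F=6 ⇒ F=6.
Step 10. [col 5: H + K ≡ P (mod 10)] column 5: given H=1, K=3, carry-in 1, and digits 0,1,2,3,4,6,7,8,9 already taken and all letters distinct, H+K≡P (mod 10) forces P=5. So P=5.

Answer: C=4, F=6, H=1, K=3, N=0, P=5, Q=7, R=9, V=2, Y=8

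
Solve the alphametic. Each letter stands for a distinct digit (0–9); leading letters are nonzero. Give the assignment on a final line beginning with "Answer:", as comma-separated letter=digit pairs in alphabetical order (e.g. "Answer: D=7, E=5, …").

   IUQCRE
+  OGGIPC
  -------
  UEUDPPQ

Step 1. [col 1: E + C ≡ Q (mod 10)] no forcing yet in column 1 (carry-in 0); Q=6 is free and consistent — try it ⇒ Q=6.
Step 2. [col 1: E + C ≡ Q (mod 10)] C=4 is one option consistent with column 1 (E + C ≡ Q (mod 10), carry-in 0) — take it. So C=4.
Step 3. [U] the sum has 7 digits but both addends have 6; that extra leading digit U is the final carry, namely 1. So U=1.
Step 4. [col 1: E + C ≡ Q (mod 10)] column 1 reads E+C+carry(0)=Q with C=4, Q=6; with digits 1,4,6 already taken and all letters distinct, the only value for E is 2. So E=2.
Step 5. [col 2: R + P ≡ P (mod 10)] in column 2 we have R+P≡P with carry-in 0; given nothing yet and digits 1,2,4,6 already taken and all letters distinct, that pins R to 0. So R=0.
Step 6. [col 2: R + P ≡ P (mod 10)] P=7 is one option consistent with column 2 (R + P ≡ P (mod 10), carry-in 0) — take it, so P=7.
Step 7. [col 3: C + I ≡ P (mod 10)] in column 3 we have C+I≡P with carry-in 0; given C=4, P=7 and digits 0,1,2,4,6,7 already taken and all letters distinct, that pins I to 3. So I=3.
Step 8. [col 4: Q + G ≡ D (mod 10)] in column 4 we have Q+G≡D with carry-in 0; given Q=6 and digits 0,1,2,3,4,6,7 already taken and all letters distinct, that pins D to 5. So D=5.
Step 9. [col 4: Q + G ≡ D (mod 10)] column 4 reads Q+G+carry(0)=D with Q=6, D=5; with digits 0,1,2,3,4,5,6,7 already taken and all letters distinct, the only value for G is 9 ⇒ G=9.
Step 10. [col 6: I + O ≡ E (mod 10)] from column 6 (I=3, E=2, carry-in 1, digits 0,1,2,3,4,5,6,7,9 already taken and all letters distinct): O must equal 8 ⇒ O=8.

Answer: C=4, D=5, E=2, G=9, I=3, O=8, P=7, Q=6, R=0, U=1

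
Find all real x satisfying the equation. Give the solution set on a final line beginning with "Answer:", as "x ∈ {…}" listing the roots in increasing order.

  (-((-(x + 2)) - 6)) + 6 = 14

Step 1. [(-((-(x + 2)) - 6)) + 6 = 14] peel the +6: subtract 6 from each side, so sub: -((-(x + 2)) - 6) = 8.
Step 2. [-((-(x + 2)) - 6) = 8] leading − — multiply by −1, so neg: (-(x + 2)) - 6 = -8.
Step 3. [(-(x + 2)) - 6 = -8] peel the -6: add 6 from each side, so sub: -(x + 2) = -2.
Step 4. [-(x + 2) = -2] LHS negated; negate both sides ⇒ neg: x + 2 = 2.
Step 5. [x + 2 = 2] +2 is outermost — subtract 2 both sides, so sub: x = 0.

Answer: x ∈ {0}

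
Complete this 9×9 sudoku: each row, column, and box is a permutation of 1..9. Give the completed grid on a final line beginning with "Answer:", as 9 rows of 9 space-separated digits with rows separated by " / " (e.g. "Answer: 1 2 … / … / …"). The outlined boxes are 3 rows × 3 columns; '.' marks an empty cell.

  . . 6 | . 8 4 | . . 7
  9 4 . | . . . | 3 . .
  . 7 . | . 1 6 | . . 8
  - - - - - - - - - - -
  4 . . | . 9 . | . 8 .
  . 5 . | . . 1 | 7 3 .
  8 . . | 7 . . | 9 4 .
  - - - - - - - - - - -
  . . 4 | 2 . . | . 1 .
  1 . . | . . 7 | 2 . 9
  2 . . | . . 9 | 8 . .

Step 1. [r2c4∈{5}] r2c4 has the single candidate 5. So r2c4=5.
Step 2. [r2c6∈{2}] r2c6's peers cover all but 2 ⇒ r2c6=2.
Step 3. [r5c1∈{6}] r5c1 has the single candidate 6, so r5c1=6.
Step 4. [r9c9∈{3,4,5,6}] col 9 places 4 nowhere but r9c9. So r9c9=4.
Step 5. [r7c9∈{3,5,6}] r7c9 is the only open cell in col 9 admitting 3. So r7c9=3.
Step 6. [r5c9∈{2}] nothing but 2 survives at r5c9, so r5c9=2.
Step 7. [r6c5∈{2,3,5,6}] in col 5, 2 fits only at r6c5. So r6c5=2.
Step 8. [r4c4∈{3,6}] across box 5, 6 lands solely at r4c4, so r4c4=6.
Step 9. [r7c7∈{5,6}] across col 7, 6 lands solely at r7c7, so r7c7=6.
Step 10. [r8c8∈{5}] nothing but 5 survives at r8c8, so r8c8=5.
Step 11. [r4c3∈{1,2,3,7}] r4c3 is the only open cell in row 4 admitting 7 ⇒ r4c3=7.
Step 12. [r3c3∈{2,3,5}] across col 3, 2 lands solely at r3c3 ⇒ r3c3=2.
Step 13. [r7c6∈{5,8}] 8 has one home in col 6: r7c6. So r7c6=8.
Step 14. [r6c9∈{1,5,6}] in row 6, 6 fits only at r6c9, so r6c9=6.
Step 15. [r2c9∈{1}] r2c9 has the single candidate 1, so r2c9=1.
Step 16. [r1c7∈{5}] nothing but 5 survives at r1c7 ⇒ r1c7=5.
Step 17. [r9c3∈{3,5}] in col 3, 5 fits only at r9c3 ⇒ r9c3=5.
Step 18. [r8c2∈{3,6,8}] in col 2, 8 fits only at r8c2, so r8c2=8.
Step 19. [r8c3∈{3}] r8c3 has the single candidate 3 ⇒ r8c3=3.
Step 20. [r1c2∈{1,3}] 1 has one home in row 1: r1c2. So r1c2=1.
Step 21. [r5c5∈{4}] only 4 remains possible at r5c5. So r5c5=4.
Step 22. [r9c5∈{3,6}] r9c5 is the only open cell in col 5 admitting 3. So r9c5=3.
Step 23. [r6c2∈{3}] r6c2's peers cover all but 3, so r6c2=3.
Step 24. [r1c1∈{3}] r1c1's peers cover all but 3 ⇒ r1c1=3.
Step 25. [r3c8∈{9}] nothing but 9 survives at r3c8 ⇒ r3c8=9.
Step 26. [r4c9∈{5}] r4c9 has the single candidate 5. So r4c9=5.
Step 27. [r4c7∈{1}] only 1 remains possible at r4c7 ⇒ r4c7=1.
Step 28. [r5c3∈{9}] r5c3 is down to just 9. So r5c3=9.
Step 29. [r2c5∈{7}] r2c5 is down to just 7. So r2c5=7.
Step 30. [r6c3∈{1}] only 1 remains possible at r6c3. So r6c3=1.
Step 31. [r2c3∈{8}] r2c3 is down to just 8 ⇒ r2c3=8.
Step 32. [r7c1∈{7}] only 7 remains possible at r7c1, so r7c1=7.
Step 33. [r5c4∈{8}] nothing but 8 survives at r5c4 ⇒ r5c4=8.
Step 34. [r3c1∈{5}] nothing but 5 survives at r3c1, so r3c1=5.
Step 35. [r3c4∈{3}] only 3 remains possible at r3c4. So r3c4=3.
Step 36. [r9c4∈{1}] r9c4's peers cover all but 1. So r9c4=1.
Step 37. [r8c4∈{4}] r8c4's peers cover all but 4, so r8c4=4.
Step 38. [r7c2∈{9}] r7c2 has the single candidate 9, so r7c2=9.
Step 39. [r6c6∈{5}] nothing but 5 survives at r6c6. So r6c6=5.
Step 40. [r9c2∈{6}] r9c2 is down to just 6, so r9c2=6.
Step 41. [r8c5∈{6}] only 6 remains possible at r8c5 ⇒ r8c5=6.
Step 42. [r4c2∈{2}] r4c2's peers cover all but 2, so r4c2=2.
Step 43. [r3c7∈{4}] r3c7's peers cover all but 4 ⇒ r3c7=4.
Step 44. [r9c8∈{7}] only 7 remains possible at r9c8 ⇒ r9c8=7.
Step 45. [r2c8∈{6}] nothing but 6 survives at r2c8, so r2c8=6.
Step 46. [r4c6∈{3}] r4c6 has the single candidate 3, so r4c6=3.
Step 47. [r7c5∈{5}] r7c5 has the single candidate 5 ⇒ r7c5=5.
Step 48. [r1c4∈{9}] nothing but 9 survives at r1c4. So r1c4=9.
Step 49. [r1c8∈{2}] nothing but 2 survives at r1c8, so r1c8=2.

Answer: 3 1 6 9 8 4 5 2 7 / 9 4 8 5 7 2 3 6 1 / 5 7 2 3 1 6 4 9 8 / 4 2 7 6 9 3 1 8 5 / 6 5 9 8 4 1 7 3 2 / 8 3 1 7 2 5 9 4 6 / 7 9 4 2 5 8 6 1 3 / 1 8 3 4 6 7 2 5 9 / 2 6 5 1 3 9 8 7 4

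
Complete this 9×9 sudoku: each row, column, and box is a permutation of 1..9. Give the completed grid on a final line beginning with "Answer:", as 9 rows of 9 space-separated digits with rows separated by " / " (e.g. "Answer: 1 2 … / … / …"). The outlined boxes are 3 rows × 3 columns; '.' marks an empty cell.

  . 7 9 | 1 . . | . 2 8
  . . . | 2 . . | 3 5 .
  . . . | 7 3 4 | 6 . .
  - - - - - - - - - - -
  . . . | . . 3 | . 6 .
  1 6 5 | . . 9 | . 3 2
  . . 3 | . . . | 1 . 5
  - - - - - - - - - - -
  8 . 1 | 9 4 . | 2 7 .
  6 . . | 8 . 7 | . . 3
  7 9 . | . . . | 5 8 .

Step 1. [r2c1∈{4}] only 4 remains possible at r2c1. So r2c1=4.
Step 2. [r4c3∈{2,4,7,8}] r4c3 is the only open cell in col 3 admitting 7. So r4c3=7.
Step 3. [r4c5∈{1,2,5,8}] 1 has one home in row 4: r4c5, so r4c5=1.
Step 4. [r8c8∈{1,4,9}] across row 8, 1 lands solely at r8c8 ⇒ r8c8=1.
Step 5. [r6c8∈{4,9}] r6c8 is the only open cell in col 8 admitting 4. So r6c8=4.
Step 6. [r6c5∈{2,6,7,8}] 7 has one home in row 6: r6c5 ⇒ r6c5=7.
Step 7. [r6c6∈{2,6,8}] box 5 places 2 nowhere but r6c6, so r6c6=2.
Step 8. [r2c6∈{6,8}] 8 has one home in col 6: r2c6. So r2c6=8.
Step 9. [r4c2∈{2,4,8}] in box 4, 4 fits only at r4c2. So r4c2=4.
Step 10. [r4c9∈{9}] only 9 remains possible at r4c9. So r4c9=9.
Step 11. [r9c9∈{4,6}] 4 has one home in col 9: r9c9 ⇒ r9c9=4.
Step 12. [r9c3∈{2}] only 2 remains possible at r9c3, so r9c3=2.
Step 13. [r9c5∈{6}] r9c5 is down to just 6. So r9c5=6.
Step 14. [r3c2∈{1,2,5,8}] across col 2, 2 lands solely at r3c2 ⇒ r3c2=2.
Step 15. [r7c6∈{5}] nothing but 5 survives at r7c6 ⇒ r7c6=5.
Step 16. [r4c7∈{8}] nothing but 8 survives at r4c7, so r4c7=8.
Step 17. [r1c5∈{5}] r1c5 is down to just 5. So r1c5=5.
Step 18. [r3c9∈{1}] r3c9 is down to just 1, so r3c9=1.
Step 19. [r4c1∈{2}] r4c1 has the single candidate 2. So r4c1=2.
Step 20. [r9c4∈{3}] nothing but 3 survives at r9c4. So r9c4=3.
Step 21. [r2c2∈{1}] only 1 remains possible at r2c2, so r2c2=1.
Step 22. [r6c2∈{8}] r6c2's peers cover all but 8 ⇒ r6c2=8.
Step 23. [r2c9∈{7}] only 7 remains possible at r2c9. So r2c9=7.
Step 24. [r8c2∈{5}] nothing but 5 survives at r8c2, so r8c2=5.
Step 25. [r3c1∈{5}] only 5 remains possible at r3c1, so r3c1=5.
Step 26. [r3c8∈{9}] r3c8's peers cover all but 9, so r3c8=9.
Step 27. [r6c1∈{9}] r6c1 has the single candidate 9. So r6c1=9.
Step 28. [r6c4∈{6}] r6c4's peers cover all but 6 ⇒ r6c4=6.
Step 29. [r5c7∈{7}] r5c7's peers cover all but 7. So r5c7=7.
Step 30. [r8c5∈{2}] r8c5's peers cover all but 2. So r8c5=2.
Step 31. [r7c2∈{3}] r7c2 has the single candidate 3, so r7c2=3.
Step 32. [r1c6∈{6}] r1c6 is down to just 6 ⇒ r1c6=6.
Step 33. [r8c3∈{4}] r8c3's peers cover all but 4. So r8c3=4.
Step 34. [r5c4∈{4}] r5c4 is down to just 4. So r5c4=4.
Step 35. [r1c7∈{4}] r1c7 has the single candidate 4. So r1c7=4.
Step 36. [r5c5∈{8}] r5c5's peers cover all but 8 ⇒ r5c5=8.
Step 37. [r7c9∈{6}] r7c9's peers cover all but 6 ⇒ r7c9=6.
Step 38. [r3c3∈{8}] r3c3 is down to just 8. So r3c3=8.
Step 39. [r8c7∈{9}] r8c7 is down to just 9, so r8c7=9.
Step 40. [r2c3∈{6}] only 6 remains possible at r2c3, so r2c3=6.
Step 41. [r4c4∈{5}] r4c4's peers cover all but 5. So r4c4=5.
Step 42. [r1c1∈{3}] nothing but 3 survives at r1c1 ⇒ r1c1=3.
Step 43. [r9c6∈{1}] nothing but 1 survives at r9c6. So r9c6=1.
Step 44. [r2c5∈{9}] nothing but 9 survives at r2c5 ⇒ r2c5=9.

Answer: 3 7 9 1 5 6 4 2 8 / 4 1 6 2 9 8 3 5 7 / 5 2 8 7 3 4 6 9 1 / 2 4 7 5 1 3 8 6 9 / 1 6 5 4 8 9 7 3 2 / 9 8 3 6 7 2 1 4 5 / 8 3 1 9 4 5 2 7 6 / 6 5 4 8 2 7 9 1 3 / 7 9 2 3 6 1 5 8 4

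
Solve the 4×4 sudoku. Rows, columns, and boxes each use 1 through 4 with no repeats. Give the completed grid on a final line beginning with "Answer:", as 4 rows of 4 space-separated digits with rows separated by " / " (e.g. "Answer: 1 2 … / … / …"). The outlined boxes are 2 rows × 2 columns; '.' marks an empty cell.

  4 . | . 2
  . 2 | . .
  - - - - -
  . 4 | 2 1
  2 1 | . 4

Step 1. [r2c4∈{3}] nothing but 3 survives at r2c4 ⇒ r2c4=3.
Step 2. [r2c3∈{1,4}] 4 has one home in row 2: r2c3, so r2c3=4.
Step 3. [r1c3∈{1}] nothing but 1 survives at r1c3, so r1c3=1.
Step 4. [r3c1∈{3}] r3c1 is down to just 3 ⇒ r3c1=3.
Step 5. [r2c1∈{1}] only 1 remains possible at r2c1 ⇒ r2c1=1.
Step 6. [r1c2∈{3}] r1c2 is down to just 3. So r1c2=3.
Step 7. [r4c3∈{3}] only 3 remains possible at r4c3. So r4c3=3.

Answer: 4 3 1 2 / 1 2 4 3 / 3 4 2 1 / 2 1 3 4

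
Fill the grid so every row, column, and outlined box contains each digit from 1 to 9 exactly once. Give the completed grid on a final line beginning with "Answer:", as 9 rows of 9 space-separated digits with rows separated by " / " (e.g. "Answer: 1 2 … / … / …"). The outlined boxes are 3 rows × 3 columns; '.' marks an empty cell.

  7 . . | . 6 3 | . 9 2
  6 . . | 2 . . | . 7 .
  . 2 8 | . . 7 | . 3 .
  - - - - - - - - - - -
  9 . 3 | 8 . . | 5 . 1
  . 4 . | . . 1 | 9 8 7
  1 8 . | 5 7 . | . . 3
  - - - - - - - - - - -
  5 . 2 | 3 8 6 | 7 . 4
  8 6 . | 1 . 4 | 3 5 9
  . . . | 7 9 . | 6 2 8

Step 1. [r3c1∈{4}] nothing but 4 survives at r3c1. So r3c1=4.
Step 2. [r2c9∈{5}] r2c9 is down to just 5. So r2c9=5.
Step 3. [r4c6∈{2}] only 2 remains possible at r4c6 ⇒ r4c6=2.
Step 4. [r3c7∈{1}] only 1 remains possible at r3c7 ⇒ r3c7=1.
Step 5. [r2c2∈{1,3,9}] r2c2 is the only open cell in row 2 admitting 3, so r2c2=3.
Step 6. [r9c2∈{1}] r9c2 is down to just 1. So r9c2=1.
Step 7. [r2c5∈{1,4}] 1 has one home in col 5: r2c5, so r2c5=1.
Step 8. [r2c7∈{4,8}] row 2 places 4 nowhere but r2c7, so r2c7=4.
Step 9. [r4c8∈{4,6}] row 4 places 6 nowhere but r4c8. So r4c8=6.
Step 10. [r5c3∈{5,6}] 5 has one home in row 5: r5c3. So r5c3=5.
Step 11. [r2c3∈{9}] r2c3's peers cover all but 9, so r2c3=9.
Step 12. [r9c3∈{4}] nothing but 4 survives at r9c3. So r9c3=4.
Step 13. [r3c4∈{9}] r3c4's peers cover all but 9 ⇒ r3c4=9.
Step 14. [r3c5∈{5}] only 5 remains possible at r3c5. So r3c5=5.
Step 15. [r6c6∈{9}] only 9 remains possible at r6c6 ⇒ r6c6=9.
Step 16. [r6c7∈{2}] r6c7 is down to just 2. So r6c7=2.
Step 17. [r7c8∈{1}] nothing but 1 survives at r7c8. So r7c8=1.
Step 18. [r1c4∈{4}] r1c4's peers cover all but 4 ⇒ r1c4=4.
Step 19. [r4c5∈{4}] r4c5 has the single candidate 4, so r4c5=4.
Step 20. [r9c1∈{3}] r9c1 has the single candidate 3 ⇒ r9c1=3.
Step 21. [r6c3∈{6}] r6c3 has the single candidate 6, so r6c3=6.
Step 22. [r1c2∈{5}] r1c2 is down to just 5, so r1c2=5.
Step 23. [r9c6∈{5}] r9c6 has the single candidate 5 ⇒ r9c6=5.
Step 24. [r5c1∈{2}] r5c1 has the single candidate 2 ⇒ r5c1=2.
Step 25. [r7c2∈{9}] r7c2 is down to just 9 ⇒ r7c2=9.
Step 26. [r3c9∈{6}] r3c9 has the single candidate 6. So r3c9=6.
Step 27. [r1c3∈{1}] nothing but 1 survives at r1c3, so r1c3=1.
Step 28. [r5c5∈{3}] r5c5 has the single candidate 3. So r5c5=3.
Step 29. [r8c3∈{7}] r8c3's peers cover all but 7, so r8c3=7.
Step 30. [r2c6∈{8}] r2c6 is down to just 8. So r2c6=8.
Step 31. [r1c7∈{8}] r1c7 is down to just 8 ⇒ r1c7=8.
Step 32. [r5c4∈{6}] r5c4 is down to just 6. So r5c4=6.
Step 33. [r4c2∈{7}] r4c2's peers cover all but 7, so r4c2=7.
Step 34. [r8c5∈{2}] r8c5's peers cover all but 2 ⇒ r8c5=2.
Step 35. [r6c8∈{4}] nothing but 4 survives at r6c8. So r6c8=4.

Answer: 7 5 1 4 6 3 8 9 2 / 6 3 9 2 1 8 4 7 5 / 4 2 8 9 5 7 1 3 6 / 9 7 3 8 4 2 5 6 1 / 2 4 5 6 3 1 9 8 7 / 1 8 6 5 7 9 2 4 3 / 5 9 2 3 8 6 7 1 4 / 8 6 7 1 2 4 3 5 9 / 3 1 4 7 9 5 6 2 8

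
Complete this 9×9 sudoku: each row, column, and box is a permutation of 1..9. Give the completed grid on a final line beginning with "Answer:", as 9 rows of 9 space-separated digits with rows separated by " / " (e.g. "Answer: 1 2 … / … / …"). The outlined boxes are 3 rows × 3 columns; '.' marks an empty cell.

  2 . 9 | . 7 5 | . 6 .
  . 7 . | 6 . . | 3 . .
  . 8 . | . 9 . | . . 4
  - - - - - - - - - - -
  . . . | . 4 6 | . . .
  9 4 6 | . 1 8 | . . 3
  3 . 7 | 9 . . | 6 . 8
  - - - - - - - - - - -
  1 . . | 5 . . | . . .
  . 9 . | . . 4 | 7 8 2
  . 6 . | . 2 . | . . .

Step 1. [r1c9∈{1}] only 1 remains possible at r1c9 ⇒ r1c9=1.
Step 2. [r6c6∈{2}] r6c6's peers cover all but 2. So r6c6=2.
Step 3. [r2c8∈{2,5,9}] in row 2, 2 fits only at r2c8. So r2c8=2.
Step 4. [r3c7∈{5}] r3c7 is down to just 5, so r3c7=5.
Step 5. [r4c9∈{5,7,9}] 7 has one home in col 9: r4c9 ⇒ r4c9=7.
Step 6. [r9c1∈{4,5,7,8}] 7 has one home in col 1: r9c1. So r9c1=7.
Step 7. [r4c4∈{3}] only 3 remains possible at r4c4, so r4c4=3.
Step 8. [r8c1∈{5}] r8c1 has the single candidate 5 ⇒ r8c1=5.
Step 9. [r8c3∈{3}] r8c3's peers cover all but 3, so r8c3=3.
Step 10. [r7c5∈{3,6,8}] 3 has one home in col 5: r7c5 ⇒ r7c5=3.
Step 11. [r6c8∈{1,4,5}] r6c8 is the only open cell in row 6 admitting 4. So r6c8=4.
Step 12. [r7c8∈{9}] r7c8's peers cover all but 9. So r7c8=9.
Step 13. [r2c6∈{1}] only 1 remains possible at r2c6, so r2c6=1.
Step 14. [r7c3∈{2,4,8}] in row 7, 8 fits only at r7c3. So r7c3=8.
Step 15. [r4c3∈{1,2,5}] in col 3, 2 fits only at r4c3. So r4c3=2.
Step 16. [r9c3∈{4}] only 4 remains possible at r9c3. So r9c3=4.
Step 17. [r9c7∈{1}] r9c7's peers cover all but 1 ⇒ r9c7=1.
Step 18. [r4c8∈{1,5}] r4c8 is the only open cell in col 8 admitting 1, so r4c8=1.
Step 19. [r1c7∈{8}] r1c7's peers cover all but 8 ⇒ r1c7=8.
Step 20. [r5c8∈{5}] r5c8 is down to just 5, so r5c8=5.
Step 21. [r4c2∈{5}] r4c2 is down to just 5, so r4c2=5.
Step 22. [r7c7∈{4}] nothing but 4 survives at r7c7, so r7c7=4.
Step 23. [r9c6∈{9}] r9c6's peers cover all but 9 ⇒ r9c6=9.
Step 24. [r3c4∈{2}] nothing but 2 survives at r3c4 ⇒ r3c4=2.
Step 25. [r3c1∈{6}] r3c1's peers cover all but 6, so r3c1=6.
Step 26. [r9c8∈{3}] nothing but 3 survives at r9c8 ⇒ r9c8=3.
Step 27. [r6c2∈{1}] r6c2 is down to just 1. So r6c2=1.
Step 28. [r4c1∈{8}] r4c1 is down to just 8, so r4c1=8.
Step 29. [r9c9∈{5}] nothing but 5 survives at r9c9 ⇒ r9c9=5.
Step 30. [r3c6∈{3}] r3c6 has the single candidate 3 ⇒ r3c6=3.
Step 31. [r7c2∈{2}] nothing but 2 survives at r7c2. So r7c2=2.
Step 32. [r7c6∈{7}] nothing but 7 survives at r7c6 ⇒ r7c6=7.
Step 33. [r7c9∈{6}] only 6 remains possible at r7c9. So r7c9=6.
Step 34. [r4c7∈{9}] r4c7 has the single candidate 9 ⇒ r4c7=9.
Step 35. [r5c4∈{7}] only 7 remains possible at r5c4 ⇒ r5c4=7.
Step 36. [r8c4∈{1}] r8c4 is down to just 1 ⇒ r8c4=1.
Step 37. [r8c5∈{6}] r8c5 is down to just 6, so r8c5=6.
Step 38. [r2c5∈{8}] r2c5 has the single candidate 8, so r2c5=8.
Step 39. [r6c5∈{5}] r6c5 is down to just 5 ⇒ r6c5=5.
Step 40. [r1c2∈{3}] nothing but 3 survives at r1c2. So r1c2=3.
Step 41. [r3c8∈{7}] only 7 remains possible at r3c8, so r3c8=7.
Step 42. [r2c9∈{9}] r2c9's peers cover all but 9, so r2c9=9.
Step 43. [r1c4∈{4}] r1c4 is down to just 4 ⇒ r1c4=4.
Step 44. [r2c1∈{4}] r2c1 is down to just 4 ⇒ r2c1=4.
Step 45. [r3c3∈{1}] r3c3 is down to just 1, so r3c3=1.
Step 46. [r9c4∈{8}] r9c4 has the single candidate 8, so r9c4=8.
Step 47. [r2c3∈{5}] only 5 remains possible at r2c3 ⇒ r2c3=5.
Step 48. [r5c7∈{2}] r5c7's peers cover all but 2, so r5c7=2.

Answer: 2 3 9 4 7 5 8 6 1 / 4 7 5 6 8 1 3 2 9 / 6 8 1 2 9 3 5 7 4 / 8 5 2 3 4 6 9 1 7 / 9 4 6 7 1 8 2 5 3 / 3 1 7 9 5 2 6 4 8 / 1 2 8 5 3 7 4 9 6 / 5 9 3 1 6 4 7 8 2 / 7 6 4 8 2 9 1 3 5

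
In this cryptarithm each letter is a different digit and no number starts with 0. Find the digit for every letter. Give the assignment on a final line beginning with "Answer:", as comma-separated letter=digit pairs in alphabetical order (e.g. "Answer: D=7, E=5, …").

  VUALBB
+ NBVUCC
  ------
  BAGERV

Step 1. [col 1: B + C ≡ V (mod 10)] no forcing yet in column 1 (carry-in 0); C=7 is free and consistent — try it. So C=7.
Step 2. [col 1: B + C ≡ V (mod 10)] several values work for V in column 1 (B + C ≡ V (mod 10), carry-in 0); try V=5, so V=5.
Step 3. [col 1: B + C ≡ V (mod 10)] column 1: given C=7, V=5, carry-in 0, and digits 5,7 already taken and all letters distinct, B+C≡V (mod 10) forces B=8 ⇒ B=8.
Step 4. [col 2: B + C ≡ R (mod 10)] from column 2 (B=8, C=7, carry-in 1, digits 5,7,8 already taken and all letters distinct): R must equal 6 ⇒ R=6.
Step 5. [col 3: L + U ≡ E (mod 10)] several values work for U in column 3 (L + U ≡ E (mod 10), carry-in 1); try U=0, so U=0.
Step 6. [col 3: L + U ≡ E (mod 10)] L=1 is one option consistent with column 3 (L + U ≡ E (mod 10), carry-in 1) — take it ⇒ L=1.
Step 7. [col 3: L + U ≡ E (mod 10)] column 3: given L=1, U=0, carry-in 1, and digits 0,1,5,6,7,8 already taken and all letters distinct, L+U≡E (mod 10) forces E=2. So E=2.
Step 8. [col 4: A + V ≡ G (mod 10)] several values work for A in column 4 (A + V ≡ G (mod 10), carry-in 0); try A=9, so A=9.
Step 9. [col 4: A + V ≡ G (mod 10)] in column 4 we have A+V≡G with carry-in 0; given A=9, V=5 and digits 0,1,2,5,6,7,8,9 already taken and all letters distinct, that pins G to 4 ⇒ G=4.
Step 10. [col 6: V + N ≡ B (mod 10)] from column 6 (V=5, B=8, carry-in 0, digits 0,1,2,4,5,6,7,8,9 already taken and all letters distinct): N must equal 3 ⇒ N=3.

Answer: A=9, B=8, C=7, E=2, G=4, L=1, N=3, R=6, U=0, V=5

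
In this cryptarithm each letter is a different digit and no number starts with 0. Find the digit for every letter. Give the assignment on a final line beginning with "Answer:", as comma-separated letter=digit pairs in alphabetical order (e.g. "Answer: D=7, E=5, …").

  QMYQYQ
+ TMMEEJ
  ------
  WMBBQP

Step 1. [col 1: Q + J ≡ P (mod 10)] no forcing yet in column 1 (carry-in 0); J=6 is free and consistent — try it, so J=6.
Step 2. [col 1: Q + J ≡ P (mod 10)] several values work for Q in column 1 (Q + J ≡ P (mod 10), carry-in 0); try Q=8. So Q=8.
Step 3. [col 1: Q + J ≡ P (mod 10)] column 1 reads Q+J+carry(0)=P with Q=8, J=6; with digits 6,8 already taken and all letters distinct, the only value for P is 4 ⇒ P=4.
Step 4. [col 2: Y + E ≡ Q (mod 10)] E=5 is one option consistent with column 2 (Y + E ≡ Q (mod 10), carry-in 1) — take it, so E=5.
Step 5. [col 2: Y + E ≡ Q (mod 10)] in column 2 we have Y+E≡Q with carry-in 1; given E=5, Q=8 and digits 4,5,6,8 already taken and all letters distinct, that pins Y to 2 ⇒ Y=2.
Step 6. [col 3: Q + E ≡ B (mod 10)] column 3 reads Q+E+carry(0)=B with Q=8, E=5; with digits 2,4,5,6,8 already taken and all letters distinct, the only value for B is 3 ⇒ B=3.
Step 7. [col 4: Y + M ≡ B (mod 10)] in column 4 we have Y+M≡B with carry-in 1; given Y=2, B=3 and digits 2,3,4,5,6,8 already taken and all letters distinct, that pins M to 0 ⇒ M=0.
Step 8. [col 6: Q + T ≡ W (mod 10)] T=1 is one option consistent with column 6 (Q + T ≡ W (mod 10), carry-in 0) — take it, so T=1.
Step 9. [col 6: Q + T ≡ W (mod 10)] column 6 reads Q+T+carry(0)=W with Q=8, T=1; with digits 0,1,2,3,4,5,6,8 already taken and all letters distinct, the only value for W is 9. So W=9.

Answer: B=3, E=5, J=6, M=0, P=4, Q=8, T=1, W=9, Y=2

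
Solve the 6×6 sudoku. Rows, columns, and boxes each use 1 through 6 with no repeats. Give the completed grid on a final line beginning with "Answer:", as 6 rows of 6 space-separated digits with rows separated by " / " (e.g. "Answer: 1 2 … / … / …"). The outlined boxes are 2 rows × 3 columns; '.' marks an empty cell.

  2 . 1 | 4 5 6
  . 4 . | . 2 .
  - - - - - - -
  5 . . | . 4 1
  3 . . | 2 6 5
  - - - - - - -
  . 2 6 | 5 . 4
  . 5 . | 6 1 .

Step 1. [r2c6∈{3}] r2c6's peers cover all but 3. So r2c6=3.
Step 2. [r6c3∈{3,4}] 3 has one home in row 6: r6c3 ⇒ r6c3=3.
Step 3. [r2c3∈{5}] only 5 remains possible at r2c3, so r2c3=5.
Step 4. [r2c1∈{6}] r2c1's peers cover all but 6, so r2c1=6.
Step 5. [r6c1∈{4}] r6c1's peers cover all but 4. So r6c1=4.
Step 6. [r3c2∈{6}] nothing but 6 survives at r3c2 ⇒ r3c2=6.
Step 7. [r3c3∈{2}] r3c3's peers cover all but 2, so r3c3=2.
Step 8. [r5c5∈{3}] only 3 remains possible at r5c5, so r5c5=3.
Step 9. [r1c2∈{3}] nothing but 3 survives at r1c2, so r1c2=3.
Step 10. [r4c3∈{4}] only 4 remains possible at r4c3, so r4c3=4.
Step 11. [r6c6∈{2}] r6c6's peers cover all but 2, so r6c6=2.
Step 12. [r4c2∈{1}] nothing but 1 survives at r4c2, so r4c2=1.
Step 13. [r3c4∈{3}] r3c4's peers cover all but 3, so r3c4=3.
Step 14. [r5c1∈{1}] nothing but 1 survives at r5c1, so r5c1=1.
Step 15. [r2c4∈{1}] r2c4 is down to just 1, so r2c4=1.

Answer: 2 3 1 4 5 6 / 6 4 5 1 2 3 / 5 6 2 3 4 1 / 3 1 4 2 6 5 / 1 2 6 5 3 4 / 4 5 3 6 1 2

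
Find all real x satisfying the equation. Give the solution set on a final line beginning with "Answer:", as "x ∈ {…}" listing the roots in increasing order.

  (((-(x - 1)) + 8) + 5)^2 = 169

Step 1. [(((-(x - 1)) + 8) + 5)^2 = 169] 169 ≥ 0, LHS is (·)² — take ±√. So sqrt: ((-(x - 1)) + 8) + 5 = 13 or -13.
Step 2. [((-(x - 1)) + 8) + 5 = 13 or -13] the outer +5 inverts by subtracting 5 ⇒ sub: (-(x - 1)) + 8 = 8 or -18.
Step 3. [(-(x - 1)) + 8 = 8 or -18] 8 comes off first (subtract 8) ⇒ sub: -(x - 1) = 0 or -26.
Step 4. [-(x - 1) = 0 or -26] leading − — multiply by −1. So neg: x - 1 = 0 or 26.
Step 5. [x - 1 = 0 or 26] the outer -1 inverts by adding 1. So sub: x = 1 or 27.

Answer: x ∈ {1, 27}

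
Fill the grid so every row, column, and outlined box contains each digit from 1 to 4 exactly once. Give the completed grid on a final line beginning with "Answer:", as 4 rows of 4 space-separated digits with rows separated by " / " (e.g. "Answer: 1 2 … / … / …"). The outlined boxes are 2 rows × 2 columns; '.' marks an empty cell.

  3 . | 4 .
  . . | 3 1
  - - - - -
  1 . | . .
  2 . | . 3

Step 1. [r3c4∈{2,4}] in col 4, 4 fits only at r3c4 ⇒ r3c4=4.
Step 2. [r2c2∈{2,4}] in row 2, 2 fits only at r2c2 ⇒ r2c2=2.
Step 3. [r1c2∈{1}] r1c2 is down to just 1 ⇒ r1c2=1.
Step 4. [r2c1∈{4}] nothing but 4 survives at r2c1 ⇒ r2c1=4.
Step 5. [r4c2∈{4}] nothing but 4 survives at r4c2, so r4c2=4.
Step 6. [r3c2∈{3}] r3c2 is down to just 3. So r3c2=3.
Step 7. [r1c4∈{2}] r1c4 is down to just 2. So r1c4=2.
Step 8. [r3c3∈{2}] only 2 remains possible at r3c3. So r3c3=2.
Step 9. [r4c3∈{1}] r4c3 is down to just 1, so r4c3=1.

Answer: 3 1 4 2 / 4 2 3 1 / 1 3 2 4 / 2 4 1 3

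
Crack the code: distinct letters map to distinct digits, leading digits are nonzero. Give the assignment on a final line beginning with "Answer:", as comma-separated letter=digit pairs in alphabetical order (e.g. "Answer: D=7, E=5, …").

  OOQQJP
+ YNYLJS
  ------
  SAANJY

Step 1. [col 1: P + S ≡ Y (mod 10)] column 1 (P + S ≡ Y (mod 10), carry-in 0) doesn't pin S yet; pick S=6 and continue. So S=6.
Step 2. [col 1: P + S ≡ Y (mod 10)] no forcing yet in column 1 (carry-in 0); P=8 is free and consistent — try it, so P=8.
Step 3. [col 1: P + S ≡ Y (mod 10)] column 1 reads P+S+carry(0)=Y with P=8, S=6; with digits 6,8 already taken and all letters distinct, the only value for Y is 4 ⇒ Y=4.
Step 4. [col 2: J + J ≡ J (mod 10)] column 2: given nothing yet, carry-in 1, and digits 4,6,8 already taken and all letters distinct, J+J≡J (mod 10) forces J=9, so J=9.
Step 5. [col 3: Q + L ≡ N (mod 10)] no forcing yet in column 3 (carry-in 1); L=1 is free and consistent — try it ⇒ L=1.
Step 6. [col 3: Q + L ≡ N (mod 10)] Q=3 is one option consistent with column 3 (Q + L ≡ N (mod 10), carry-in 1) — take it. So Q=3.
Step 7. [col 3: Q + L ≡ N (mod 10)] column 3 reads Q+L+carry(1)=N with Q=3, L=1; with digits 1,3,4,6,8,9 already taken and all letters distinct, the only value for N is 5 ⇒ N=5.
Step 8. [col 4: Q + Y ≡ A (mod 10)] in column 4 we have Q+Y≡A with carry-in 0; given Q=3, Y=4 and digits 1,3,4,5,6,8,9 already taken and all letters distinct, that pins A to 7. So A=7.
Step 9. [col 5: O + N ≡ A (mod 10)] from column 5 (N=5, A=7, carry-in 0, digits 1,3,4,5,6,7,8,9 already taken and all letters distinct): O must equal 2. So O=2.

Answer: A=7, J=9, L=1, N=5, O=2, P=8, Q=3, S=6, Y=4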